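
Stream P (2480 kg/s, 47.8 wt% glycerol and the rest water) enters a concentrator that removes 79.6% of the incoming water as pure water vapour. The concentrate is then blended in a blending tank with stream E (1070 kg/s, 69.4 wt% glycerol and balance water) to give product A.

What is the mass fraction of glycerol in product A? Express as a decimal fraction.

Vapour removed = 0.796×0.522×2480 = 1030.5 kg/s; concentrate = 1449.5 kg/s.
glycerol reaching the mixer = 1185.4 (from concentrate) + 1070×0.694 = 1928 kg/s.
Product flow = 1449.5 + 1070 = 2519.5 kg/s; glycerol fraction = 0.765.

0.765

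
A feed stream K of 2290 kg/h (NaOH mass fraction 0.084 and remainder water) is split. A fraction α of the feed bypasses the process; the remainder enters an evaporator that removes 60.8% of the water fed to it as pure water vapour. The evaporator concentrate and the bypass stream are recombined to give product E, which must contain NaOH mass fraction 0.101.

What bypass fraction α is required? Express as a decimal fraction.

All 2290×0.084 = 192.36 kg/h of NaOH reaches E, so E = 192.36/0.101 = 1904.6 kg/h and vapour = 385.45 kg/h.
The evaporator receives (1−α)·2290 of feed at 0.916 water and removes 0.608 of that water:
0.608×0.916×(1−α)×2290 = 385.45
(1−α) = 385.45/1275.4 = 0.3022;  α = 0.6978.

0.698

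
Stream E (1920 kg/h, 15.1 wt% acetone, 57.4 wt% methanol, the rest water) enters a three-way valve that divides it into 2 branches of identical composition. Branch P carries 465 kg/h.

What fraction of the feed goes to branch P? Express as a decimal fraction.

0.242

Fraction to P = 465/1920 = 0.2422.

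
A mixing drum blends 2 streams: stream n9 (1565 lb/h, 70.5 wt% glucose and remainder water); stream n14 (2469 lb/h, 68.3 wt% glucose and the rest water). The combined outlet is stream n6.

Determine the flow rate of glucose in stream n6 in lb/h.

2790 lb/h

glucose out = glucose in = 1565×0.705 + 2469×0.683 = 2789.7 lb/h.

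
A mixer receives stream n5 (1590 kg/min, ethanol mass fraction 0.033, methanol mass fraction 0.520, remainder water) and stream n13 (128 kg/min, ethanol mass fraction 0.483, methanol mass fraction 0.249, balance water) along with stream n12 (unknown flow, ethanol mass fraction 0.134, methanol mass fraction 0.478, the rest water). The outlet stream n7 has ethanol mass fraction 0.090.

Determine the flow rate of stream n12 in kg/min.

916.5 kg/min

Let n12 be the unknown flow. Total out = 1718 + n12.
ethanol balance: 114.29 + 0.134·n12 = 0.090·(1718 + n12)
(0.134 − 0.090)·n12 = 0.090×1718 − 114.29 = 40.326
n12 = 40.326 / 0.044 = 916.5 kg/min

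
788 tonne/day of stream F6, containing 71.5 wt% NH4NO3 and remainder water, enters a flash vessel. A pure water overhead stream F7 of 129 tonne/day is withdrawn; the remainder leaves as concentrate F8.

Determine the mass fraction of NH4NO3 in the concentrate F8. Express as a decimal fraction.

0.855

NH4NO3 is not removed: 788×0.715 = 563.42 tonne/day of NH4NO3 enters F8.
Concentrate = 788 − 129 = 659 tonne/day.
Mass fraction = 563.42/659 = 0.855.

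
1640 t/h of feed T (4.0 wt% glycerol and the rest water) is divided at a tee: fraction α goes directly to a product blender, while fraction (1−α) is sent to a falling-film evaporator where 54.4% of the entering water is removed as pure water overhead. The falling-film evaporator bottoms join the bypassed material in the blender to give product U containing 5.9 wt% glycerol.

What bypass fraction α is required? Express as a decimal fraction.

All 1640×0.040 = 65.6 t/h of glycerol reaches U, so U = 65.6/0.059 = 1111.9 t/h and vapour = 528.14 t/h.
The evaporator receives (1−α)·1640 of feed at 0.960 water and removes 0.544 of that water:
0.544×0.960×(1−α)×1640 = 528.14
(1−α) = 528.14/856.47 = 0.6166;  α = 0.3834.

0.383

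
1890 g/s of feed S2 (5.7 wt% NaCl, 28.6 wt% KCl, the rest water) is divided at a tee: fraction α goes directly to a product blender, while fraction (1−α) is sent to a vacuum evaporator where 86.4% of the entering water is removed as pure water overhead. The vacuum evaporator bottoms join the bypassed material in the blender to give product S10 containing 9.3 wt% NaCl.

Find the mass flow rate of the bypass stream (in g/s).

601.2 g/s

All 1890×0.057 = 107.73 g/s of NaCl reaches S10, so S10 = 107.73/0.093 = 1158.4 g/s and vapour = 731.61 g/s.
The evaporator receives (1−α)·1890 of feed at 0.657 water and removes 0.864 of that water:
0.864×0.657×(1−α)×1890 = 731.61
(1−α) = 731.61/1072.9 = 0.6819;  α = 0.3181.
Bypass flow = 0.3181×1890 = 601.15 g/s.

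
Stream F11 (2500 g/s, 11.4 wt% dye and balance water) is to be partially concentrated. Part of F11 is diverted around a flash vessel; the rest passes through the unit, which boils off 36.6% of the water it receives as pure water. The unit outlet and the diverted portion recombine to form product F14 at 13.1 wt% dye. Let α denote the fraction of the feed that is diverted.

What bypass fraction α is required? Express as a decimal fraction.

0.600

All 2500×0.114 = 285 g/s of dye reaches F14, so F14 = 285/0.131 = 2175.6 g/s and vapour = 324.43 g/s.
The evaporator receives (1−α)·2500 of feed at 0.886 water and removes 0.366 of that water:
0.366×0.886×(1−α)×2500 = 324.43
(1−α) = 324.43/810.69 = 0.4002;  α = 0.5998.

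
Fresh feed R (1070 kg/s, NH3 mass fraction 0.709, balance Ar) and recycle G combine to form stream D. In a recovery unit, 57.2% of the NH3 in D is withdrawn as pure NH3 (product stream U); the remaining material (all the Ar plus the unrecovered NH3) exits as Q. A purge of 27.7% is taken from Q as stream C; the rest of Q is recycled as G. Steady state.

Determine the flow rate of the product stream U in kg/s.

NH3 in D: m_A = 1070×0.709 + (1−0.277)·(1−0.572)·m_A, so m_A = 758.63/0.6906 = 1098.6 kg/s.
Product U = 0.572×1098.6 = 628.39 kg/s.

628.4 kg/s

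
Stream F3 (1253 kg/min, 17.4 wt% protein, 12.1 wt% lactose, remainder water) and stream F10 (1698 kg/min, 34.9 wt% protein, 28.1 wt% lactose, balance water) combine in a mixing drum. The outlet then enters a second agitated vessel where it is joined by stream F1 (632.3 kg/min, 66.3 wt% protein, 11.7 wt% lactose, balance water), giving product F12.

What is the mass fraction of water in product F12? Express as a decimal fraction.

Overall, product flow = 3583.3 kg/min.
water in = 1253×0.705 + 1698×0.370 + 632.3×0.220 = 1650.7 kg/min.
water fraction in F12 = 0.4607.

0.4607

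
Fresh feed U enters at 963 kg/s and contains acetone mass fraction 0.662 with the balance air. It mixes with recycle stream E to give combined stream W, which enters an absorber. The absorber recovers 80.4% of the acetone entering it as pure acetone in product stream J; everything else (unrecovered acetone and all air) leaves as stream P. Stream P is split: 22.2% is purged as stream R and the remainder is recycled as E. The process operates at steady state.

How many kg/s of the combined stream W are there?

air enters only via U and leaves only via the purge: 963×0.338 = 0.222×(air in P), and the absorber passes all air, so air in W = air in P = 1466.2 kg/s.
acetone in W: m_A = 963×0.662 + (1−0.222)·(1−0.804)·m_A, so m_A = 637.51/0.8475 = 752.21 kg/s.
W = 752.21 + 1466.2 = 2218.4 kg/s.

2218 kg/s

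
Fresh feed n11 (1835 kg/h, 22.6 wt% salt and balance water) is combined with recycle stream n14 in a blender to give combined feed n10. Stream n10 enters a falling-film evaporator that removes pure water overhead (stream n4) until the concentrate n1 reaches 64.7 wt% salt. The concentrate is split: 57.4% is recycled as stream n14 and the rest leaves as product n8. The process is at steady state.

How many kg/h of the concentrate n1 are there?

Overall salt balance (none leaves overhead): salt in fresh feed = salt in product, i.e. 1835×0.226 = (1−0.574)·n1·0.647.
n1 = 414.71/(0.647×0.426) = 1504.6 kg/h.

1505 kg/h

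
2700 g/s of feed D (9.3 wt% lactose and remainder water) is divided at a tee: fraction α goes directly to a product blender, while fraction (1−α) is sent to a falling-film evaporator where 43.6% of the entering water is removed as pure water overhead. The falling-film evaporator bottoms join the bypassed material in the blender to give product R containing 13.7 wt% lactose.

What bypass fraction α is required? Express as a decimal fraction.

All 2700×0.093 = 251.1 g/s of lactose reaches R, so R = 251.1/0.137 = 1832.8 g/s and vapour = 867.15 g/s.
The evaporator receives (1−α)·2700 of feed at 0.907 water and removes 0.436 of that water:
0.436×0.907×(1−α)×2700 = 867.15
(1−α) = 867.15/1067.7 = 0.8122;  α = 0.1878.

0.188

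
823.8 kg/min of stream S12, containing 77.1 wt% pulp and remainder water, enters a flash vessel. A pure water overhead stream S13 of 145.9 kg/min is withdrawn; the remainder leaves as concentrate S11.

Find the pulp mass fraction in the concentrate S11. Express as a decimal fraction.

pulp is not removed: 823.8×0.771 = 635.15 kg/min of pulp enters S11.
Concentrate = 823.8 − 145.9 = 677.9 kg/min.
Mass fraction = 635.15/677.9 = 0.937.

0.937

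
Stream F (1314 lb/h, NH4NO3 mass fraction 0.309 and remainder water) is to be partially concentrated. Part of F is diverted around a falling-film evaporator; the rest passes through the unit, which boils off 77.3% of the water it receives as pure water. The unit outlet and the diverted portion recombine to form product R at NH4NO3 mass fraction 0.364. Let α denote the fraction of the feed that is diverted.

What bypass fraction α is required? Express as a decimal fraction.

All 1314×0.309 = 406.03 lb/h of NH4NO3 reaches R, so R = 406.03/0.364 = 1115.5 lb/h and vapour = 198.54 lb/h.
The evaporator receives (1−α)·1314 of feed at 0.691 water and removes 0.773 of that water:
0.773×0.691×(1−α)×1314 = 198.54
(1−α) = 198.54/701.86 = 0.2829;  α = 0.7171.

0.717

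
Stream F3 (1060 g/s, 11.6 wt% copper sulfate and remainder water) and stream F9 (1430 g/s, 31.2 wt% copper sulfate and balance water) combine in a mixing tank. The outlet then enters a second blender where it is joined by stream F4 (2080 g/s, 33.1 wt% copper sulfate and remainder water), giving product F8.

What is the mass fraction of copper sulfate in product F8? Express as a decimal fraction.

Overall, product flow = 4570 g/s.
copper sulfate in = 1060×0.116 + 1430×0.312 + 2080×0.331 = 1257.6 g/s.
copper sulfate fraction in F8 = 0.275.

0.275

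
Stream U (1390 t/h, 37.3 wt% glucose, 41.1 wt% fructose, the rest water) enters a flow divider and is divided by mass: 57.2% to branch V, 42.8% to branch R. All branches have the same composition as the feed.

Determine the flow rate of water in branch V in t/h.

171.7 t/h

Branch V total = 0.572×1390 = 795.08 t/h.
water in V = 0.216×795.08 = 171.74 t/h.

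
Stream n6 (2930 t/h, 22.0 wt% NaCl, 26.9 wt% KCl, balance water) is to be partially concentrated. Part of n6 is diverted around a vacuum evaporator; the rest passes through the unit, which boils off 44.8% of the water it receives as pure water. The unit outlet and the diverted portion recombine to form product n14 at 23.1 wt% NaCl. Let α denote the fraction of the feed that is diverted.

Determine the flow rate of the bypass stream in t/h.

All 2930×0.220 = 644.6 t/h of NaCl reaches n14, so n14 = 644.6/0.231 = 2790.5 t/h and vapour = 139.52 t/h.
The evaporator receives (1−α)·2930 of feed at 0.511 water and removes 0.448 of that water:
0.448×0.511×(1−α)×2930 = 139.52
(1−α) = 139.52/670.76 = 0.2080;  α = 0.7920.
Bypass flow = 0.7920×2930 = 2320.5 t/h.

2321 t/h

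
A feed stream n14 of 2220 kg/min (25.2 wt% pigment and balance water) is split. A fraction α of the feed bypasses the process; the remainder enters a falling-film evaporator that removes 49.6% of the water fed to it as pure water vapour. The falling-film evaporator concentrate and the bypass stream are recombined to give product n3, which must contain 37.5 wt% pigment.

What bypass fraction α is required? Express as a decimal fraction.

0.116

All 2220×0.252 = 559.44 kg/min of pigment reaches n3, so n3 = 559.44/0.375 = 1491.8 kg/min and vapour = 728.16 kg/min.
The evaporator receives (1−α)·2220 of feed at 0.748 water and removes 0.496 of that water:
0.496×0.748×(1−α)×2220 = 728.16
(1−α) = 728.16/823.64 = 0.8841;  α = 0.1159.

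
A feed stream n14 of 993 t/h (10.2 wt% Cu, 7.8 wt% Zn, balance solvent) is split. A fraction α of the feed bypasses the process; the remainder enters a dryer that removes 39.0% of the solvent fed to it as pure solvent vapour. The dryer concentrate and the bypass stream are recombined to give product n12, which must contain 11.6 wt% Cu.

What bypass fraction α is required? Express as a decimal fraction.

0.623

All 993×0.102 = 101.29 t/h of Cu reaches n12, so n12 = 101.29/0.116 = 873.16 t/h and vapour = 119.84 t/h.
The evaporator receives (1−α)·993 of feed at 0.820 solvent and removes 0.390 of that solvent:
0.390×0.820×(1−α)×993 = 119.84
(1−α) = 119.84/317.56 = 0.3774;  α = 0.6226.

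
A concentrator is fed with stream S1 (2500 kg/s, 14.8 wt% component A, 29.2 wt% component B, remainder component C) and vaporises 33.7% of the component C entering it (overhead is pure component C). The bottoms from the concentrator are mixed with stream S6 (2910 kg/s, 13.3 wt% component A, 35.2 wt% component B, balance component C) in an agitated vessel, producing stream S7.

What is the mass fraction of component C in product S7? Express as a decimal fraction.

Vapour removed = 0.337×0.560×2500 = 471.8 kg/s; concentrate = 2028.2 kg/s.
component C reaching the mixer = 928.2 (from concentrate) + 2910×0.515 = 2426.9 kg/s.
Product flow = 2028.2 + 2910 = 4938.2 kg/s; component C fraction = 0.491.

0.491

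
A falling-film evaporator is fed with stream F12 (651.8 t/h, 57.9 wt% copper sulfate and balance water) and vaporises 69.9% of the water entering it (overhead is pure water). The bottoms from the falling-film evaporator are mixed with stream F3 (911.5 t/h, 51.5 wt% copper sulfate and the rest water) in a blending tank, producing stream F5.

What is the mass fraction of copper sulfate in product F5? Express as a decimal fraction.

Vapour removed = 0.699×0.421×651.8 = 191.81 t/h; concentrate = 459.99 t/h.
copper sulfate reaching the mixer = 377.39 (from concentrate) + 911.5×0.515 = 846.81 t/h.
Product flow = 459.99 + 911.5 = 1371.5 t/h; copper sulfate fraction = 0.6174.

0.6174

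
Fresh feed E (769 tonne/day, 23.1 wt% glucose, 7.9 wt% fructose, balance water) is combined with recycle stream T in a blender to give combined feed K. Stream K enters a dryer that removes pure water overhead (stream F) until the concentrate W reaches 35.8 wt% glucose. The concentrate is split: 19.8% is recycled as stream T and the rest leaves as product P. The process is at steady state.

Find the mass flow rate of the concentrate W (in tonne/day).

618.7 tonne/day

Overall glucose balance (none leaves overhead): glucose in fresh feed = glucose in product, i.e. 769×0.231 = (1−0.198)·W·0.358.
W = 177.64/(0.358×0.802) = 618.7 tonne/day.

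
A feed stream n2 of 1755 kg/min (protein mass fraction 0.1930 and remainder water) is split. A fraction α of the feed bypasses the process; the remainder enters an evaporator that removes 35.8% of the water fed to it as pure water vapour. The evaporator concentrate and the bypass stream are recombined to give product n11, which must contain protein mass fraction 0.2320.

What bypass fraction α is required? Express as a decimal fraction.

0.418

All 1755×0.193 = 338.72 kg/min of protein reaches n11, so n11 = 338.72/0.232 = 1460 kg/min and vapour = 295.02 kg/min.
The evaporator receives (1−α)·1755 of feed at 0.807 water and removes 0.358 of that water:
0.358×0.807×(1−α)×1755 = 295.02
(1−α) = 295.02/507.03 = 0.5819;  α = 0.4181.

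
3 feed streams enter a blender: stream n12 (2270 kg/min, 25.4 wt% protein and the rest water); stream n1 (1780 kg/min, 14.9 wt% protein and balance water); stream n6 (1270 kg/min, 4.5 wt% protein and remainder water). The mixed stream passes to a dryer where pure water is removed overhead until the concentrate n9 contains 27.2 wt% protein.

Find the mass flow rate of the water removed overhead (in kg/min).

2015 kg/min

protein entering = 2270×0.254 + 1780×0.149 + 1270×0.045 = 898.95 kg/min.
All protein reports to n9, so n9 = 898.95/0.272 = 3305 kg/min.
Total feed = 5320 kg/min; overhead = 5320 − 3305 = 2015 kg/min.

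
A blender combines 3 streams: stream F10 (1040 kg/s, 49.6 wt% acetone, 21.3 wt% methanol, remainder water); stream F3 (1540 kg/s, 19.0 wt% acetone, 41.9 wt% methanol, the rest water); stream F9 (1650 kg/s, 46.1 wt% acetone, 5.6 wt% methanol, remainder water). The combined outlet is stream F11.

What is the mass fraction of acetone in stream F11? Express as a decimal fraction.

0.371

Total flow out = 1040 + 1540 + 1650 = 4230 kg/s.
acetone in = 1040×0.496 + 1540×0.190 + 1650×0.461 = 1569.1 kg/s.
acetone mass fraction in F11 = 1569.1/4230 = 0.371.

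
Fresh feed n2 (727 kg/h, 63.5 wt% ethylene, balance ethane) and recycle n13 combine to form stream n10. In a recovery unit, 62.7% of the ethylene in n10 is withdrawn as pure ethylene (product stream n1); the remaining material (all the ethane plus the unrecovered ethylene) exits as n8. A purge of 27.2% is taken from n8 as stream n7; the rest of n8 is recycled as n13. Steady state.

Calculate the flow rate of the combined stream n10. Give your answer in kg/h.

1609 kg/h

ethane enters only via n2 and leaves only via the purge: 727×0.365 = 0.272×(ethane in n8), and the recovery unit passes all ethane, so ethane in n10 = ethane in n8 = 975.57 kg/h.
ethylene in n10: m_A = 727×0.635 + (1−0.272)·(1−0.627)·m_A, so m_A = 461.64/0.7285 = 633.73 kg/h.
n10 = 633.73 + 975.57 = 1609.3 kg/h.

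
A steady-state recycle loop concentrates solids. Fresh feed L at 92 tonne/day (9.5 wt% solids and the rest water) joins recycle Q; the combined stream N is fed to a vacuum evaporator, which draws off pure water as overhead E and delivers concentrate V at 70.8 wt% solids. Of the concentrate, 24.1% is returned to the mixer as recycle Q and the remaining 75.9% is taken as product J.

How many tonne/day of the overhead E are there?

Overall solids balance (none leaves overhead): solids in fresh feed = solids in product, i.e. 92×0.095 = (1−0.241)·V·0.708.
V = 8.74/(0.708×0.759) = 16.264 tonne/day.
Recycle Q = 0.241×16.264 = 3.9197 tonne/day.
Combined feed N = 92 + 3.9197 = 95.92 tonne/day.
Overhead E = N − V = 95.92 − 16.264 = 79.655 tonne/day.

79.66 tonne/day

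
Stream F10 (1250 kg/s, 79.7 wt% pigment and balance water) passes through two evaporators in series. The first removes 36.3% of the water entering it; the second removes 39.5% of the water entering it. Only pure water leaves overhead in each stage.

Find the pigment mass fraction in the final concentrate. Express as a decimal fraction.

water in feed = 1250×0.203 = 253.75 kg/s.
After stage 1: water left = (1−0.363)×253.75 = 161.64; stream total = 1157.9 kg/s.
After stage 2: water left = (1−0.395)×161.64 = 97.791; final concentrate = 1094 kg/s.
pigment fraction = 996.25/1094 = 0.911.

0.911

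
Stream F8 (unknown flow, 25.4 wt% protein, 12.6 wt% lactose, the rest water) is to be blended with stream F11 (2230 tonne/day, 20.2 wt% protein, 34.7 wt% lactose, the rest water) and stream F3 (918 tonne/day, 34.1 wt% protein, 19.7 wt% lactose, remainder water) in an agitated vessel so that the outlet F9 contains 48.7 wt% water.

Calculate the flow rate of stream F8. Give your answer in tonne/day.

776.2 tonne/day

Let F8 be the unknown flow. Total out = 3148 + F8.
water balance: 1429.8 + 0.620·F8 = 0.487·(3148 + F8)
(0.620 − 0.487)·F8 = 0.487×3148 − 1429.8 = 103.23
F8 = 103.23 / 0.133 = 776.17 tonne/day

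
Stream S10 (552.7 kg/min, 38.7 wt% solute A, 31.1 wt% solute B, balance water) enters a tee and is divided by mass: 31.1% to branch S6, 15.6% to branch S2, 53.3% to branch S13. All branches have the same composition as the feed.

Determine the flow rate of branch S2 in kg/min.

Branch S2 flow = 0.156×552.7 = 86.221 kg/min.

86.22 kg/min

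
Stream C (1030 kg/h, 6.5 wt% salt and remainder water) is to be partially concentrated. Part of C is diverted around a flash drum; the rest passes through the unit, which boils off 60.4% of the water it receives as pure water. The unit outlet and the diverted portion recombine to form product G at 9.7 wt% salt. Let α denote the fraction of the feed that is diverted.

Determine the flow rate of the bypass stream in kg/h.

All 1030×0.065 = 66.95 kg/h of salt reaches G, so G = 66.95/0.097 = 690.21 kg/h and vapour = 339.79 kg/h.
The evaporator receives (1−α)·1030 of feed at 0.935 water and removes 0.604 of that water:
0.604×0.935×(1−α)×1030 = 339.79
(1−α) = 339.79/581.68 = 0.5842;  α = 0.4158.
Bypass flow = 0.4158×1030 = 428.32 kg/h.

428.3 kg/h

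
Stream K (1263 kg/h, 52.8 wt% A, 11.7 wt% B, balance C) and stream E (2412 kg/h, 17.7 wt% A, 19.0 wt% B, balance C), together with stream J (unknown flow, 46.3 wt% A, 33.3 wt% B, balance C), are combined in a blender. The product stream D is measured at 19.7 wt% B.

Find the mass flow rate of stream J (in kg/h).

Let J be the unknown flow. Total out = 3675 + J.
B balance: 606.05 + 0.333·J = 0.197·(3675 + J)
(0.333 − 0.197)·J = 0.197×3675 − 606.05 = 117.92
J = 117.92 / 0.136 = 867.09 kg/h

867.1 kg/h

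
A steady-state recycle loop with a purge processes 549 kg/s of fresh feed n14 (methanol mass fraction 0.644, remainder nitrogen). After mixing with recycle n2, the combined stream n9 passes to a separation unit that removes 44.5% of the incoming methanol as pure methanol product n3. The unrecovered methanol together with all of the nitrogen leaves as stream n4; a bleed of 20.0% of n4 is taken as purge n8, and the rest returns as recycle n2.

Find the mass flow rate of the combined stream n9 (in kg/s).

nitrogen enters only via n14 and leaves only via the purge: 549×0.356 = 0.200×(nitrogen in n4), and the separation unit passes all nitrogen, so nitrogen in n9 = nitrogen in n4 = 977.22 kg/s.
methanol in n9: m_A = 549×0.644 + (1−0.200)·(1−0.445)·m_A, so m_A = 353.56/0.5560 = 635.89 kg/s.
n9 = 635.89 + 977.22 = 1613.1 kg/s.

1613 kg/s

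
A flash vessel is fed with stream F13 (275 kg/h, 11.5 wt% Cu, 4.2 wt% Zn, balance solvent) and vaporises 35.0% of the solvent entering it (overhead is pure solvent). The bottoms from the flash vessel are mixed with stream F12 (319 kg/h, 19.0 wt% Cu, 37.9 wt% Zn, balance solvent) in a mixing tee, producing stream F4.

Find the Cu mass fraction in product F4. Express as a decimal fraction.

0.180

Vapour removed = 0.350×0.843×275 = 81.139 kg/h; concentrate = 193.86 kg/h.
Cu reaching the mixer = 31.625 (from concentrate) + 319×0.190 = 92.235 kg/h.
Product flow = 193.86 + 319 = 512.86 kg/h; Cu fraction = 0.180.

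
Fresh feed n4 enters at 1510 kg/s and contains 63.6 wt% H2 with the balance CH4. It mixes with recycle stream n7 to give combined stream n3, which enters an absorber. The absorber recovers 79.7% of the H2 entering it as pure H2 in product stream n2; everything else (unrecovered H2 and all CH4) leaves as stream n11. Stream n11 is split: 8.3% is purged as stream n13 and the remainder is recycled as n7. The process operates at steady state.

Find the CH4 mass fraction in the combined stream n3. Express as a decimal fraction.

CH4 enters only via n4 and leaves only via the purge: 1510×0.364 = 0.083×(CH4 in n11), and the absorber passes all CH4, so CH4 in n3 = CH4 in n11 = 6622.2 kg/s.
H2 in n3: m_A = 1510×0.636 + (1−0.083)·(1−0.797)·m_A, so m_A = 960.36/0.8138 = 1180 kg/s.
n3 = 1180 + 6622.2 = 7802.2 kg/s.
CH4 fraction in n3 = 6622.2/7802.2 = 0.849.

0.849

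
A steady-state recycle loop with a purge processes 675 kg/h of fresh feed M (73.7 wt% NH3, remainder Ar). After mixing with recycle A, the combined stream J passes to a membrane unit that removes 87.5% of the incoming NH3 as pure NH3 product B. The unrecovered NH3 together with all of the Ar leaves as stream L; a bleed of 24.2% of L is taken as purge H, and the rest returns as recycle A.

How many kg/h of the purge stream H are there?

194.1 kg/h

Ar enters only via M and leaves only via the purge: 675×0.263 = 0.242×(Ar in L), and the membrane unit passes all Ar, so Ar in J = Ar in L = 733.57 kg/h.
NH3 in J: m_A = 675×0.737 + (1−0.242)·(1−0.875)·m_A, so m_A = 497.47/0.9052 = 549.54 kg/h.
L = (1−0.875)×549.54 + 733.57 = 802.27 kg/h.
Purge H = 0.242×802.27 = 194.15 kg/h.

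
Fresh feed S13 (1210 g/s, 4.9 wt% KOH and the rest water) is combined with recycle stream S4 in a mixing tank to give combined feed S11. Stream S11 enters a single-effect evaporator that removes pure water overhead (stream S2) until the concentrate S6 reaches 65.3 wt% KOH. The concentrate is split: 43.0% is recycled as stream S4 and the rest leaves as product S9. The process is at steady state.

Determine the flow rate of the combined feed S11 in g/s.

1278 g/s

Overall KOH balance (none leaves overhead): KOH in fresh feed = KOH in product, i.e. 1210×0.049 = (1−0.430)·S6·0.653.
S6 = 59.29/(0.653×0.570) = 159.29 g/s.
Recycle S4 = 0.430×159.29 = 68.495 g/s.
Combined feed S11 = 1210 + 68.495 = 1278.5 g/s.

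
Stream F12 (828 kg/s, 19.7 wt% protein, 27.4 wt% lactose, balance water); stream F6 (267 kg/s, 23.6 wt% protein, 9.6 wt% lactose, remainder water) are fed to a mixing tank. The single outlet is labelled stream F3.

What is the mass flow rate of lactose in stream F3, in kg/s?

252.5 kg/s

lactose out = lactose in = 828×0.274 + 267×0.096 = 252.5 kg/s.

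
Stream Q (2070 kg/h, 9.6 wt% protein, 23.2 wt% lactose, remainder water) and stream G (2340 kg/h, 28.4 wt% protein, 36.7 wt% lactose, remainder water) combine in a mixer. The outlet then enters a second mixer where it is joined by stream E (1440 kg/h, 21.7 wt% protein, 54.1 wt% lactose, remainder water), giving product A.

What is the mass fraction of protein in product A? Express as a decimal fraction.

Overall, product flow = 5850 kg/h.
protein in = 2070×0.096 + 2340×0.284 + 1440×0.217 = 1175.8 kg/h.
protein fraction in A = 0.2010.

0.2010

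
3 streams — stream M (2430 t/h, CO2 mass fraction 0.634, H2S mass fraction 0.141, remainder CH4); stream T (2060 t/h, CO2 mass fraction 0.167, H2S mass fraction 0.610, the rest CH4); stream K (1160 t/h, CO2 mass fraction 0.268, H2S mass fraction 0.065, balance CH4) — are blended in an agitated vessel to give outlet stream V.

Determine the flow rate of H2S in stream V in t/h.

1675 t/h

H2S out = H2S in = 2430×0.141 + 2060×0.610 + 1160×0.065 = 1674.6 t/h.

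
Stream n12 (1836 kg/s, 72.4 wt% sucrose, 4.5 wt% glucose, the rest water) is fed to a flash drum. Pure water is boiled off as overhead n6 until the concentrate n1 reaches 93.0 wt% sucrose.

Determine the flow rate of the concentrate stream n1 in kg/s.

1429 kg/s

sucrose is conserved: 1836×0.724 = 1329.3 kg/s all reports to the concentrate.
Concentrate = 1329.3/(target fraction) = 1429.3 kg/s.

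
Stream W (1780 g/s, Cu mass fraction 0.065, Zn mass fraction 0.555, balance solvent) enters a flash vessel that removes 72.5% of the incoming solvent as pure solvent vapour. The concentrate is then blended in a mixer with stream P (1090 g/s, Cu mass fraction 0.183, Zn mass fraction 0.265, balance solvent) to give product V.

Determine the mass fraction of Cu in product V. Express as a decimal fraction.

0.132

Vapour removed = 0.725×0.380×1780 = 490.39 g/s; concentrate = 1289.6 g/s.
Cu reaching the mixer = 115.7 (from concentrate) + 1090×0.183 = 315.17 g/s.
Product flow = 1289.6 + 1090 = 2379.6 g/s; Cu fraction = 0.132.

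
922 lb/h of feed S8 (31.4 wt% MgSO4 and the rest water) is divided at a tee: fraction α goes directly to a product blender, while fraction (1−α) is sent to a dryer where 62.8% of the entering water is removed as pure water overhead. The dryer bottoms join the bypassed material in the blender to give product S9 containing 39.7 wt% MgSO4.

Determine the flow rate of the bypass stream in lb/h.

All 922×0.314 = 289.51 lb/h of MgSO4 reaches S9, so S9 = 289.51/0.397 = 729.24 lb/h and vapour = 192.76 lb/h.
The evaporator receives (1−α)·922 of feed at 0.686 water and removes 0.628 of that water:
0.628×0.686×(1−α)×922 = 192.76
(1−α) = 192.76/397.2 = 0.4853;  α = 0.5147.
Bypass flow = 0.5147×922 = 474.56 lb/h.

474.6 lb/h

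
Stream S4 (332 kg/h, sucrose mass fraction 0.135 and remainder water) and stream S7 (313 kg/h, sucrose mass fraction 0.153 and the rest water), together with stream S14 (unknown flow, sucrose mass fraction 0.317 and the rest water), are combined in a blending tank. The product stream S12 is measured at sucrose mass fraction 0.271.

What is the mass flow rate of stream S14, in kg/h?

1784 kg/h

Let S14 be the unknown flow. Total out = 645 + S14.
sucrose balance: 92.709 + 0.317·S14 = 0.271·(645 + S14)
(0.317 − 0.271)·S14 = 0.271×645 − 92.709 = 82.086
S14 = 82.086 / 0.046 = 1784.5 kg/h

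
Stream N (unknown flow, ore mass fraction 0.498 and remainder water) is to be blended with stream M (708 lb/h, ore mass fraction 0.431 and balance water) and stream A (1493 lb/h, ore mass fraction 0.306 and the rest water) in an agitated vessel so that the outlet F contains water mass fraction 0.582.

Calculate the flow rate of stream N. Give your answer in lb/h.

1975 lb/h

Let N be the unknown flow. Total out = 2201 + N.
water balance: 1439 + 0.502·N = 0.582·(2201 + N)
(0.502 − 0.582)·N = 0.582×2201 − 1439 = -158.01
N = -158.01 / -0.080 = 1975.1 lb/h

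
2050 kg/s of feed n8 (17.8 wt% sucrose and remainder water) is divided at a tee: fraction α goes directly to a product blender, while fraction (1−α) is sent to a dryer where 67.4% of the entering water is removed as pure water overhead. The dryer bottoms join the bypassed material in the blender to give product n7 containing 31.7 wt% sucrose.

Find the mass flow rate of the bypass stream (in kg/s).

All 2050×0.178 = 364.9 kg/s of sucrose reaches n7, so n7 = 364.9/0.317 = 1151.1 kg/s and vapour = 898.9 kg/s.
The evaporator receives (1−α)·2050 of feed at 0.822 water and removes 0.674 of that water:
0.674×0.822×(1−α)×2050 = 898.9
(1−α) = 898.9/1135.8 = 0.7915;  α = 0.2085.
Bypass flow = 0.2085×2050 = 427.53 kg/s.

427.5 kg/s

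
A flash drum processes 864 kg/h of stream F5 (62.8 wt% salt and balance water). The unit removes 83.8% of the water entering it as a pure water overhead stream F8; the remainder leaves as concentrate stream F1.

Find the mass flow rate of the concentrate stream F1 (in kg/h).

water entering = 864×0.372 = 321.41 kg/h; overhead removed = 0.838×321.41 = 269.34 kg/h.
Concentrate = 864 − 269.34 = 594.66 kg/h.

594.7 kg/h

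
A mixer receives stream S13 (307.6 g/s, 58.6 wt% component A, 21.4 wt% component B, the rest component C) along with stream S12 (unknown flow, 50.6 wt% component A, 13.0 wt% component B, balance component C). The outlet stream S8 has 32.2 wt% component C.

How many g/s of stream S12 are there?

Let S12 be the unknown flow. Total out = 307.6 + S12.
component C balance: 61.52 + 0.364·S12 = 0.322·(307.6 + S12)
(0.364 − 0.322)·S12 = 0.322×307.6 − 61.52 = 37.527
S12 = 37.527 / 0.042 = 893.5 g/s

893.5 g/s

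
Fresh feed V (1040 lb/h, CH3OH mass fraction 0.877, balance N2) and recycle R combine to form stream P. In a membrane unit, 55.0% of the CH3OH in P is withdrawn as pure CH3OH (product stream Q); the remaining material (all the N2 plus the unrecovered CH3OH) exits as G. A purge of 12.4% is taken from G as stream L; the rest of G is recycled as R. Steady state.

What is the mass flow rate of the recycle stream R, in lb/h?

N2 enters only via V and leaves only via the purge: 1040×0.123 = 0.124×(N2 in G), and the membrane unit passes all N2, so N2 in P = N2 in G = 1031.6 lb/h.
CH3OH in P: m_A = 1040×0.877 + (1−0.124)·(1−0.550)·m_A, so m_A = 912.08/0.6058 = 1505.6 lb/h.
G = (1−0.550)×1505.6 + 1031.6 = 1709.1 lb/h.
Recycle R = (1−0.124)×1709.1 = 1497.2 lb/h.

1497 lb/h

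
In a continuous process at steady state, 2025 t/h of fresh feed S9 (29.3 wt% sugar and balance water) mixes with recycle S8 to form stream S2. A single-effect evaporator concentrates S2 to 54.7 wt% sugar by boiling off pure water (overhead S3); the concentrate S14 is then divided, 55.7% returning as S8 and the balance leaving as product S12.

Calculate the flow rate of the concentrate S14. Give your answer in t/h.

2449 t/h

Overall sugar balance (none leaves overhead): sugar in fresh feed = sugar in product, i.e. 2025×0.293 = (1−0.557)·S14·0.547.
S14 = 593.32/(0.547×0.443) = 2448.5 t/h.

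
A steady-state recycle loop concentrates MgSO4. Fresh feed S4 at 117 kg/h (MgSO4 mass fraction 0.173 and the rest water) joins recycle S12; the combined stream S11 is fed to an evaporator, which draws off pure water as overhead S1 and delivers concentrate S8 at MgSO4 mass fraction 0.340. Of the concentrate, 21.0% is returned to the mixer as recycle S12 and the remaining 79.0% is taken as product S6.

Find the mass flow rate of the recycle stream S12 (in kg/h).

15.83 kg/h

Overall MgSO4 balance (none leaves overhead): MgSO4 in fresh feed = MgSO4 in product, i.e. 117×0.173 = (1−0.210)·S8·0.340.
S8 = 20.241/(0.340×0.790) = 75.357 kg/h.
Recycle S12 = 0.210×75.357 = 15.825 kg/h.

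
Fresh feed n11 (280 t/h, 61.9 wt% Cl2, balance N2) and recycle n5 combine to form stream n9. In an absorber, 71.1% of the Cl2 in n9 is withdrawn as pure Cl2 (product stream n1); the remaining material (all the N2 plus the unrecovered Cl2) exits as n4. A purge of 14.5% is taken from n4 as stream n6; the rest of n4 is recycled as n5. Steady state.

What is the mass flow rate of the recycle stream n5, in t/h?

N2 enters only via n11 and leaves only via the purge: 280×0.381 = 0.145×(N2 in n4), and the absorber passes all N2, so N2 in n9 = N2 in n4 = 735.72 t/h.
Cl2 in n9: m_A = 280×0.619 + (1−0.145)·(1−0.711)·m_A, so m_A = 173.32/0.7529 = 230.2 t/h.
n4 = (1−0.711)×230.2 + 735.72 = 802.25 t/h.
Recycle n5 = (1−0.145)×802.25 = 685.93 t/h.

685.9 t/h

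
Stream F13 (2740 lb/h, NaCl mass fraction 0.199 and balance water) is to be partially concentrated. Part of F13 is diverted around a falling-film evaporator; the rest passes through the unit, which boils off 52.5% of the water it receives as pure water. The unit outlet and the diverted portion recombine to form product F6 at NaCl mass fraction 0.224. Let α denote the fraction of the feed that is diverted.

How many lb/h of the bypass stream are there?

2013 lb/h

All 2740×0.199 = 545.26 lb/h of NaCl reaches F6, so F6 = 545.26/0.224 = 2434.2 lb/h and vapour = 305.8 lb/h.
The evaporator receives (1−α)·2740 of feed at 0.801 water and removes 0.525 of that water:
0.525×0.801×(1−α)×2740 = 305.8
(1−α) = 305.8/1152.2 = 0.2654;  α = 0.7346.
Bypass flow = 0.7346×2740 = 2012.8 lb/h.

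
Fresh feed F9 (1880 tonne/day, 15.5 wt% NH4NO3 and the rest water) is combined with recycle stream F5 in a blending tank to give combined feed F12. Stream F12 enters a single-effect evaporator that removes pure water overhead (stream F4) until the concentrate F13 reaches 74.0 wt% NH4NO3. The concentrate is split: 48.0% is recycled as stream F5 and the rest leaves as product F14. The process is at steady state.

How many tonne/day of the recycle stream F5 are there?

Overall NH4NO3 balance (none leaves overhead): NH4NO3 in fresh feed = NH4NO3 in product, i.e. 1880×0.155 = (1−0.480)·F13·0.740.
F13 = 291.4/(0.740×0.520) = 757.28 tonne/day.
Recycle F5 = 0.480×757.28 = 363.49 tonne/day.

363.5 tonne/day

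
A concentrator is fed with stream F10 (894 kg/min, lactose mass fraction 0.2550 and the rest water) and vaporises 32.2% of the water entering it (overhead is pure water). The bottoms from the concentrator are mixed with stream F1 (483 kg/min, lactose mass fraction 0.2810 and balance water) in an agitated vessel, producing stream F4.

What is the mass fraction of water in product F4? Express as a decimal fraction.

0.6872

Vapour removed = 0.322×0.745×894 = 214.46 kg/min; concentrate = 679.54 kg/min.
water reaching the mixer = 451.57 (from concentrate) + 483×0.719 = 798.85 kg/min.
Product flow = 679.54 + 483 = 1162.5 kg/min; water fraction = 0.6872.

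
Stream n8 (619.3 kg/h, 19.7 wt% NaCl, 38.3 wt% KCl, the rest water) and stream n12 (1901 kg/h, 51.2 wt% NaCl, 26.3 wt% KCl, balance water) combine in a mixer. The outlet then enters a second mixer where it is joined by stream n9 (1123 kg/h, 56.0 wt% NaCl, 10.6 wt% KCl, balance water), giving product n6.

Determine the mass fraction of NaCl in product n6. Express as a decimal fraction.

Overall, product flow = 3643.3 kg/h.
NaCl in = 619.3×0.197 + 1901×0.512 + 1123×0.560 = 1724.2 kg/h.
NaCl fraction in n6 = 0.473.

0.473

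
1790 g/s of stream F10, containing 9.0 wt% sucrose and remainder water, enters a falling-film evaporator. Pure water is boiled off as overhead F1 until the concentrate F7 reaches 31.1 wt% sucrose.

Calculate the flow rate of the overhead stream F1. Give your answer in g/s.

1272 g/s

sucrose is conserved: 1790×0.090 = 161.1 g/s all reports to the concentrate.
Concentrate = 161.1/(target fraction) = 518.01 g/s.
Overhead = 1790 − 518.01 = 1272 g/s.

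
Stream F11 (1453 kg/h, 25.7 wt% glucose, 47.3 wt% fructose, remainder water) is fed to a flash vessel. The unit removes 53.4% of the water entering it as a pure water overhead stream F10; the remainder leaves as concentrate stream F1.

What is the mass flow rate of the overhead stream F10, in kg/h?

water entering = 1453×0.270 = 392.31 kg/h; overhead removed = 0.534×392.31 = 209.49 kg/h.

209.5 kg/h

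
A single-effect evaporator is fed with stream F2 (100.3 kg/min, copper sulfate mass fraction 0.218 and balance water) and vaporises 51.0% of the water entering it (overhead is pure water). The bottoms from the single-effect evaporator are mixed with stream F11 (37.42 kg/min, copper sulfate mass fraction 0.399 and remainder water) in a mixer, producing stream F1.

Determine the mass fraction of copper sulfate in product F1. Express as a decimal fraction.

Vapour removed = 0.510×0.782×100.3 = 40.002 kg/min; concentrate = 60.298 kg/min.
copper sulfate reaching the mixer = 21.865 (from concentrate) + 37.42×0.399 = 36.796 kg/min.
Product flow = 60.298 + 37.42 = 97.718 kg/min; copper sulfate fraction = 0.377.

0.377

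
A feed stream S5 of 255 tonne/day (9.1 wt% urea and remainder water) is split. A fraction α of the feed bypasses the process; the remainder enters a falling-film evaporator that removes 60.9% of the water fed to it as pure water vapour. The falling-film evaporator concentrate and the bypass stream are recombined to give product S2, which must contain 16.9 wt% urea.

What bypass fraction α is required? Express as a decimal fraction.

0.166

All 255×0.091 = 23.205 tonne/day of urea reaches S2, so S2 = 23.205/0.169 = 137.31 tonne/day and vapour = 117.69 tonne/day.
The evaporator receives (1−α)·255 of feed at 0.909 water and removes 0.609 of that water:
0.609×0.909×(1−α)×255 = 117.69
(1−α) = 117.69/141.16 = 0.8337;  α = 0.1663.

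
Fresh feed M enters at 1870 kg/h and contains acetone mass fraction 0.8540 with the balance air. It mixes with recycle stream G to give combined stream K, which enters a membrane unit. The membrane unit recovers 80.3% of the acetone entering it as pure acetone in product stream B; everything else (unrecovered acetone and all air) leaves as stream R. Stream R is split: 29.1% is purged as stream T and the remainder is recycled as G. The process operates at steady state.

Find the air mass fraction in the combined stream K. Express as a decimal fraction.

0.3357

air enters only via M and leaves only via the purge: 1870×0.146 = 0.291×(air in R), and the membrane unit passes all air, so air in K = air in R = 938.21 kg/h.
acetone in K: m_A = 1870×0.854 + (1−0.291)·(1−0.803)·m_A, so m_A = 1597/0.8603 = 1856.2 kg/h.
K = 1856.2 + 938.21 = 2794.5 kg/h.
air fraction in K = 938.21/2794.5 = 0.3357.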